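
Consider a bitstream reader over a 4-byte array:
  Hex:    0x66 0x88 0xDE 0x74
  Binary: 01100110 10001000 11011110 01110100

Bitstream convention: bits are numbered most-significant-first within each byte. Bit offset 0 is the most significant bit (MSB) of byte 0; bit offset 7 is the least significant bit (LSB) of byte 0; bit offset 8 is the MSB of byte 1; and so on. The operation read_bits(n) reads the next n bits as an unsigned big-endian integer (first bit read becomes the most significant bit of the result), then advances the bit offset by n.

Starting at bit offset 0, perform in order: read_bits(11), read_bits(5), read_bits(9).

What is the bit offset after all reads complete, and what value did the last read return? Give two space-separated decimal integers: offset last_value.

Answer: 25 444

Derivation:
Read 1: bits[0:11] width=11 -> value=820 (bin 01100110100); offset now 11 = byte 1 bit 3; 21 bits remain
Read 2: bits[11:16] width=5 -> value=8 (bin 01000); offset now 16 = byte 2 bit 0; 16 bits remain
Read 3: bits[16:25] width=9 -> value=444 (bin 110111100); offset now 25 = byte 3 bit 1; 7 bits remain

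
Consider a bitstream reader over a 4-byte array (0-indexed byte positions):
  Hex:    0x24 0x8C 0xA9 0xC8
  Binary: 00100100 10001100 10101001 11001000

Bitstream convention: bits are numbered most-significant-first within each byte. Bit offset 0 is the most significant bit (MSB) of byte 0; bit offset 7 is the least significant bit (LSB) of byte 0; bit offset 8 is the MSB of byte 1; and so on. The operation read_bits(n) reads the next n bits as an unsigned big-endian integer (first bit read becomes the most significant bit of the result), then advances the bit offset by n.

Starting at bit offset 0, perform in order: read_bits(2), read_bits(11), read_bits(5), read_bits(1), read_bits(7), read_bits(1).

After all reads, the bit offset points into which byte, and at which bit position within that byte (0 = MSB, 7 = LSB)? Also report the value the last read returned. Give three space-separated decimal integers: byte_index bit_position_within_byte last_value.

Read 1: bits[0:2] width=2 -> value=0 (bin 00); offset now 2 = byte 0 bit 2; 30 bits remain
Read 2: bits[2:13] width=11 -> value=1169 (bin 10010010001); offset now 13 = byte 1 bit 5; 19 bits remain
Read 3: bits[13:18] width=5 -> value=18 (bin 10010); offset now 18 = byte 2 bit 2; 14 bits remain
Read 4: bits[18:19] width=1 -> value=1 (bin 1); offset now 19 = byte 2 bit 3; 13 bits remain
Read 5: bits[19:26] width=7 -> value=39 (bin 0100111); offset now 26 = byte 3 bit 2; 6 bits remain
Read 6: bits[26:27] width=1 -> value=0 (bin 0); offset now 27 = byte 3 bit 3; 5 bits remain

Answer: 3 3 0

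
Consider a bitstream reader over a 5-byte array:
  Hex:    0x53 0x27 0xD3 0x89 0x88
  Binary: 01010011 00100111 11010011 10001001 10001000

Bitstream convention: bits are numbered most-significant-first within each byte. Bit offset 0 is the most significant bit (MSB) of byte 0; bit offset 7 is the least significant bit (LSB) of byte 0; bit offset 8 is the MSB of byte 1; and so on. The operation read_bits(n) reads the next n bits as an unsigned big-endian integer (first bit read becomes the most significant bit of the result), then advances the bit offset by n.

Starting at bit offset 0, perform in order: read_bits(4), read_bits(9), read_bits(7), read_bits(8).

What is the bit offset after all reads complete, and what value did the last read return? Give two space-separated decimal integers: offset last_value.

Read 1: bits[0:4] width=4 -> value=5 (bin 0101); offset now 4 = byte 0 bit 4; 36 bits remain
Read 2: bits[4:13] width=9 -> value=100 (bin 001100100); offset now 13 = byte 1 bit 5; 27 bits remain
Read 3: bits[13:20] width=7 -> value=125 (bin 1111101); offset now 20 = byte 2 bit 4; 20 bits remain
Read 4: bits[20:28] width=8 -> value=56 (bin 00111000); offset now 28 = byte 3 bit 4; 12 bits remain

Answer: 28 56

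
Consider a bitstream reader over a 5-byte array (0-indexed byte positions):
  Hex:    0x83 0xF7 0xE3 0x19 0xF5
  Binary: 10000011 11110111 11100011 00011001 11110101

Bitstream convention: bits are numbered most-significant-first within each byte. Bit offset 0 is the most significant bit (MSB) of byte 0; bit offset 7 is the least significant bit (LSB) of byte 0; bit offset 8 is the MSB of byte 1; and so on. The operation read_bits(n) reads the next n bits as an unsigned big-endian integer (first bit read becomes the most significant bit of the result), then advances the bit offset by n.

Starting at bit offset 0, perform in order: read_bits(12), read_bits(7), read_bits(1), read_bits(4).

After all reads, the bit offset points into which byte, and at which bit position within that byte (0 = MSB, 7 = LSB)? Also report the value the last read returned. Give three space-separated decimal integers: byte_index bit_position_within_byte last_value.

Answer: 3 0 3

Derivation:
Read 1: bits[0:12] width=12 -> value=2111 (bin 100000111111); offset now 12 = byte 1 bit 4; 28 bits remain
Read 2: bits[12:19] width=7 -> value=63 (bin 0111111); offset now 19 = byte 2 bit 3; 21 bits remain
Read 3: bits[19:20] width=1 -> value=0 (bin 0); offset now 20 = byte 2 bit 4; 20 bits remain
Read 4: bits[20:24] width=4 -> value=3 (bin 0011); offset now 24 = byte 3 bit 0; 16 bits remain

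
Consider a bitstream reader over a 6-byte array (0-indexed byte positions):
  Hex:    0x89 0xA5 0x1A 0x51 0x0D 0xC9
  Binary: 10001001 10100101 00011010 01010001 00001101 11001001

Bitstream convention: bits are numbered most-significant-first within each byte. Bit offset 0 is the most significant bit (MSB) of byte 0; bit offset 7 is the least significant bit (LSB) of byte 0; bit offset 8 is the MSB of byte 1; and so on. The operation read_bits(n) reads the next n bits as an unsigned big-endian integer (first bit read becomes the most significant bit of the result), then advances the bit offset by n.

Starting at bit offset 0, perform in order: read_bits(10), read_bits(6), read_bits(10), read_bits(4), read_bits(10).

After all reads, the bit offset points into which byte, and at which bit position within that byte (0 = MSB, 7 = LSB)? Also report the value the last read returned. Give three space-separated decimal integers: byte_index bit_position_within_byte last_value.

Read 1: bits[0:10] width=10 -> value=550 (bin 1000100110); offset now 10 = byte 1 bit 2; 38 bits remain
Read 2: bits[10:16] width=6 -> value=37 (bin 100101); offset now 16 = byte 2 bit 0; 32 bits remain
Read 3: bits[16:26] width=10 -> value=105 (bin 0001101001); offset now 26 = byte 3 bit 2; 22 bits remain
Read 4: bits[26:30] width=4 -> value=4 (bin 0100); offset now 30 = byte 3 bit 6; 18 bits remain
Read 5: bits[30:40] width=10 -> value=269 (bin 0100001101); offset now 40 = byte 5 bit 0; 8 bits remain

Answer: 5 0 269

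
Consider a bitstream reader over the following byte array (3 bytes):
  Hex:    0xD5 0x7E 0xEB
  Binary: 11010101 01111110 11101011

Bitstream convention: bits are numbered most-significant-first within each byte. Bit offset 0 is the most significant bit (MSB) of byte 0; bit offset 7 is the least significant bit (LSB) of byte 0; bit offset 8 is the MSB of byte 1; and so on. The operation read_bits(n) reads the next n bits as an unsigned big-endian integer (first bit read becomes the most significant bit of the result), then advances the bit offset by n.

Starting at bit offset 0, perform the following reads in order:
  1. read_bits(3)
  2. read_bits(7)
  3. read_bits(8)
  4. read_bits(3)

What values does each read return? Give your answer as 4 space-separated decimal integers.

Read 1: bits[0:3] width=3 -> value=6 (bin 110); offset now 3 = byte 0 bit 3; 21 bits remain
Read 2: bits[3:10] width=7 -> value=85 (bin 1010101); offset now 10 = byte 1 bit 2; 14 bits remain
Read 3: bits[10:18] width=8 -> value=251 (bin 11111011); offset now 18 = byte 2 bit 2; 6 bits remain
Read 4: bits[18:21] width=3 -> value=5 (bin 101); offset now 21 = byte 2 bit 5; 3 bits remain

Answer: 6 85 251 5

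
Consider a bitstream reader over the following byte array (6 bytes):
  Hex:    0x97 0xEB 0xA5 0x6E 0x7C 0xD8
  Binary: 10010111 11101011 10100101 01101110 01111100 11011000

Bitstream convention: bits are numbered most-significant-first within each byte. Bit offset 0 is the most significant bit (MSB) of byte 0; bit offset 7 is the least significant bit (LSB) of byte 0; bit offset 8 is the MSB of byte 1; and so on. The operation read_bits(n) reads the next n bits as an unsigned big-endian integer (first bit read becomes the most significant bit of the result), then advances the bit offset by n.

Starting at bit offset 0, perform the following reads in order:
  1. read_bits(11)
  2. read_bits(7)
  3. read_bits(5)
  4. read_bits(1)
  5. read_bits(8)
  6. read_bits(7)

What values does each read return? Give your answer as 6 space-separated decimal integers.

Read 1: bits[0:11] width=11 -> value=1215 (bin 10010111111); offset now 11 = byte 1 bit 3; 37 bits remain
Read 2: bits[11:18] width=7 -> value=46 (bin 0101110); offset now 18 = byte 2 bit 2; 30 bits remain
Read 3: bits[18:23] width=5 -> value=18 (bin 10010); offset now 23 = byte 2 bit 7; 25 bits remain
Read 4: bits[23:24] width=1 -> value=1 (bin 1); offset now 24 = byte 3 bit 0; 24 bits remain
Read 5: bits[24:32] width=8 -> value=110 (bin 01101110); offset now 32 = byte 4 bit 0; 16 bits remain
Read 6: bits[32:39] width=7 -> value=62 (bin 0111110); offset now 39 = byte 4 bit 7; 9 bits remain

Answer: 1215 46 18 1 110 62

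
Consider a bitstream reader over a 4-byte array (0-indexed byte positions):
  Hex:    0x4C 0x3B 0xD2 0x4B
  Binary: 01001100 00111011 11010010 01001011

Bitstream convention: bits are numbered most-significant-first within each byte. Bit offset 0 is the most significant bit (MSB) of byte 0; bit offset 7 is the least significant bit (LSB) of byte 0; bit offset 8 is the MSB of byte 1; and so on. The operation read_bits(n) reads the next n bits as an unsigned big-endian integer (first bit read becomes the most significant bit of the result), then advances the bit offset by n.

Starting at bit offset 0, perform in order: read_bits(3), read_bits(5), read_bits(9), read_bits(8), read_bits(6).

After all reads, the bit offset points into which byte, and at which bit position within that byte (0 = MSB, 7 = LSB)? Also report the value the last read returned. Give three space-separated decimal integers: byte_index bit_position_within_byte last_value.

Answer: 3 7 37

Derivation:
Read 1: bits[0:3] width=3 -> value=2 (bin 010); offset now 3 = byte 0 bit 3; 29 bits remain
Read 2: bits[3:8] width=5 -> value=12 (bin 01100); offset now 8 = byte 1 bit 0; 24 bits remain
Read 3: bits[8:17] width=9 -> value=119 (bin 001110111); offset now 17 = byte 2 bit 1; 15 bits remain
Read 4: bits[17:25] width=8 -> value=164 (bin 10100100); offset now 25 = byte 3 bit 1; 7 bits remain
Read 5: bits[25:31] width=6 -> value=37 (bin 100101); offset now 31 = byte 3 bit 7; 1 bits remain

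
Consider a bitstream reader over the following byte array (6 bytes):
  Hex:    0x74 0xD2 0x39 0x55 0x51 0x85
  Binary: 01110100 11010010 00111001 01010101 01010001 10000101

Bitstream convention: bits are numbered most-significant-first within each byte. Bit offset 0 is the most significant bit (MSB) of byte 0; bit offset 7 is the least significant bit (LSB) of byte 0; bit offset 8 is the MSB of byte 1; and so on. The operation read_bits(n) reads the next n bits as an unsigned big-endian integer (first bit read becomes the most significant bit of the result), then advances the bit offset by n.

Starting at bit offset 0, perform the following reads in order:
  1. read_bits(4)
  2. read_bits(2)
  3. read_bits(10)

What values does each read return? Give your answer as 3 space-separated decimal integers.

Read 1: bits[0:4] width=4 -> value=7 (bin 0111); offset now 4 = byte 0 bit 4; 44 bits remain
Read 2: bits[4:6] width=2 -> value=1 (bin 01); offset now 6 = byte 0 bit 6; 42 bits remain
Read 3: bits[6:16] width=10 -> value=210 (bin 0011010010); offset now 16 = byte 2 bit 0; 32 bits remain

Answer: 7 1 210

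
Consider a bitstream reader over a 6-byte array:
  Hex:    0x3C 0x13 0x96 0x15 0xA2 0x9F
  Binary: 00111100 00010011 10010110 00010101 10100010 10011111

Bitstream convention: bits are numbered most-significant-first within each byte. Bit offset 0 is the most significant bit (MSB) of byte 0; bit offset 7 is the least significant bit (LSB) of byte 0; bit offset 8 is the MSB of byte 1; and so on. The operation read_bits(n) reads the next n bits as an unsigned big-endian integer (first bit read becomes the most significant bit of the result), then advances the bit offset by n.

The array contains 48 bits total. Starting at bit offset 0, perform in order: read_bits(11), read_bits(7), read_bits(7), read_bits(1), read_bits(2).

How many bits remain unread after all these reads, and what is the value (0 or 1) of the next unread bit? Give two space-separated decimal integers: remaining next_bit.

Read 1: bits[0:11] width=11 -> value=480 (bin 00111100000); offset now 11 = byte 1 bit 3; 37 bits remain
Read 2: bits[11:18] width=7 -> value=78 (bin 1001110); offset now 18 = byte 2 bit 2; 30 bits remain
Read 3: bits[18:25] width=7 -> value=44 (bin 0101100); offset now 25 = byte 3 bit 1; 23 bits remain
Read 4: bits[25:26] width=1 -> value=0 (bin 0); offset now 26 = byte 3 bit 2; 22 bits remain
Read 5: bits[26:28] width=2 -> value=1 (bin 01); offset now 28 = byte 3 bit 4; 20 bits remain

Answer: 20 0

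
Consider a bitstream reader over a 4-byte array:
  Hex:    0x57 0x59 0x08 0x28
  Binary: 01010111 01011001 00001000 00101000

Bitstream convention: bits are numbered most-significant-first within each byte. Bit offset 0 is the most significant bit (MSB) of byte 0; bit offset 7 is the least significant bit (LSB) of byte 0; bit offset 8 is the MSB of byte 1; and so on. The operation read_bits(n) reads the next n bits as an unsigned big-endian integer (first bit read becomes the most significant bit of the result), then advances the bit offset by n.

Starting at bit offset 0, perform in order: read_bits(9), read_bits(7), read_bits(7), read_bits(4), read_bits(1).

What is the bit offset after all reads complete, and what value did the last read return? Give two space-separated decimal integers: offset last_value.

Read 1: bits[0:9] width=9 -> value=174 (bin 010101110); offset now 9 = byte 1 bit 1; 23 bits remain
Read 2: bits[9:16] width=7 -> value=89 (bin 1011001); offset now 16 = byte 2 bit 0; 16 bits remain
Read 3: bits[16:23] width=7 -> value=4 (bin 0000100); offset now 23 = byte 2 bit 7; 9 bits remain
Read 4: bits[23:27] width=4 -> value=1 (bin 0001); offset now 27 = byte 3 bit 3; 5 bits remain
Read 5: bits[27:28] width=1 -> value=0 (bin 0); offset now 28 = byte 3 bit 4; 4 bits remain

Answer: 28 0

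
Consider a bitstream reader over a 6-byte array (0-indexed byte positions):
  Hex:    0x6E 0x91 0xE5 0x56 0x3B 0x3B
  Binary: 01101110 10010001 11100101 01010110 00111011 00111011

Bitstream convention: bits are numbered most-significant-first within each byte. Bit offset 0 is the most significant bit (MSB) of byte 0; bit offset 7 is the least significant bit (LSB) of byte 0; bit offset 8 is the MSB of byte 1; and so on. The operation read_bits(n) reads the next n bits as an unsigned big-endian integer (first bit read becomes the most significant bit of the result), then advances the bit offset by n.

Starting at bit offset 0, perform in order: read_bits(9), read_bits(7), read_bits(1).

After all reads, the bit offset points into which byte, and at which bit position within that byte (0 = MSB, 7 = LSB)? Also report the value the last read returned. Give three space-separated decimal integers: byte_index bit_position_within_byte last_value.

Read 1: bits[0:9] width=9 -> value=221 (bin 011011101); offset now 9 = byte 1 bit 1; 39 bits remain
Read 2: bits[9:16] width=7 -> value=17 (bin 0010001); offset now 16 = byte 2 bit 0; 32 bits remain
Read 3: bits[16:17] width=1 -> value=1 (bin 1); offset now 17 = byte 2 bit 1; 31 bits remain

Answer: 2 1 1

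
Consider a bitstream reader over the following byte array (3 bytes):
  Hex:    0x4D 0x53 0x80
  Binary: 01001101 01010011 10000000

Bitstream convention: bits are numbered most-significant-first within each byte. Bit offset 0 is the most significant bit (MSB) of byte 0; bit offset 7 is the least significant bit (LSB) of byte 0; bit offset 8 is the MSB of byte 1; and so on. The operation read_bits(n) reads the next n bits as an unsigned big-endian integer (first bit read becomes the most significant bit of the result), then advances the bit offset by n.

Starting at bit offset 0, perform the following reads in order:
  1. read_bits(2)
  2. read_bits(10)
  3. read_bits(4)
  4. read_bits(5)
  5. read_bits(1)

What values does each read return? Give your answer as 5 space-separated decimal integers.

Answer: 1 213 3 16 0

Derivation:
Read 1: bits[0:2] width=2 -> value=1 (bin 01); offset now 2 = byte 0 bit 2; 22 bits remain
Read 2: bits[2:12] width=10 -> value=213 (bin 0011010101); offset now 12 = byte 1 bit 4; 12 bits remain
Read 3: bits[12:16] width=4 -> value=3 (bin 0011); offset now 16 = byte 2 bit 0; 8 bits remain
Read 4: bits[16:21] width=5 -> value=16 (bin 10000); offset now 21 = byte 2 bit 5; 3 bits remain
Read 5: bits[21:22] width=1 -> value=0 (bin 0); offset now 22 = byte 2 bit 6; 2 bits remain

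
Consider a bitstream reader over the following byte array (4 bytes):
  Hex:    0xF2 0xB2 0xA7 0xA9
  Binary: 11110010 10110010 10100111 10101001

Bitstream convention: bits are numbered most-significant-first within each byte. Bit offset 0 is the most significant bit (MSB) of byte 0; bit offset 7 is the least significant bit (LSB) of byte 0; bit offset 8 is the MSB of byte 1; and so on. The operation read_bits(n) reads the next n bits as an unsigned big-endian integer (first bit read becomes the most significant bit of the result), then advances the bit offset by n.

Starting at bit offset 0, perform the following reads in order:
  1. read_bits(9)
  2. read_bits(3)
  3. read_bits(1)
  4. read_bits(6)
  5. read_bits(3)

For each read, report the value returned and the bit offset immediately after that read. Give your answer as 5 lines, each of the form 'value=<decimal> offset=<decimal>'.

Read 1: bits[0:9] width=9 -> value=485 (bin 111100101); offset now 9 = byte 1 bit 1; 23 bits remain
Read 2: bits[9:12] width=3 -> value=3 (bin 011); offset now 12 = byte 1 bit 4; 20 bits remain
Read 3: bits[12:13] width=1 -> value=0 (bin 0); offset now 13 = byte 1 bit 5; 19 bits remain
Read 4: bits[13:19] width=6 -> value=21 (bin 010101); offset now 19 = byte 2 bit 3; 13 bits remain
Read 5: bits[19:22] width=3 -> value=1 (bin 001); offset now 22 = byte 2 bit 6; 10 bits remain

Answer: value=485 offset=9
value=3 offset=12
value=0 offset=13
value=21 offset=19
value=1 offset=22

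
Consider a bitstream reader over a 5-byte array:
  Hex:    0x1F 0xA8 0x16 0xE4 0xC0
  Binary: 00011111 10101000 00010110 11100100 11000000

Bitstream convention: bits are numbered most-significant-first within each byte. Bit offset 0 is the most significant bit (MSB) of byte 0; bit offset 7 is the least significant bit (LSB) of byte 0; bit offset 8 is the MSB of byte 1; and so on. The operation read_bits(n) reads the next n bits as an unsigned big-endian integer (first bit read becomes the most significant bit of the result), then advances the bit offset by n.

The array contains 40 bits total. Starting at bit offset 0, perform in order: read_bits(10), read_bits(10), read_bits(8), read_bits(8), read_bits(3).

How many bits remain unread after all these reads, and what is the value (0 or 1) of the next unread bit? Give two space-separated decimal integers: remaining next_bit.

Answer: 1 0

Derivation:
Read 1: bits[0:10] width=10 -> value=126 (bin 0001111110); offset now 10 = byte 1 bit 2; 30 bits remain
Read 2: bits[10:20] width=10 -> value=641 (bin 1010000001); offset now 20 = byte 2 bit 4; 20 bits remain
Read 3: bits[20:28] width=8 -> value=110 (bin 01101110); offset now 28 = byte 3 bit 4; 12 bits remain
Read 4: bits[28:36] width=8 -> value=76 (bin 01001100); offset now 36 = byte 4 bit 4; 4 bits remain
Read 5: bits[36:39] width=3 -> value=0 (bin 000); offset now 39 = byte 4 bit 7; 1 bits remain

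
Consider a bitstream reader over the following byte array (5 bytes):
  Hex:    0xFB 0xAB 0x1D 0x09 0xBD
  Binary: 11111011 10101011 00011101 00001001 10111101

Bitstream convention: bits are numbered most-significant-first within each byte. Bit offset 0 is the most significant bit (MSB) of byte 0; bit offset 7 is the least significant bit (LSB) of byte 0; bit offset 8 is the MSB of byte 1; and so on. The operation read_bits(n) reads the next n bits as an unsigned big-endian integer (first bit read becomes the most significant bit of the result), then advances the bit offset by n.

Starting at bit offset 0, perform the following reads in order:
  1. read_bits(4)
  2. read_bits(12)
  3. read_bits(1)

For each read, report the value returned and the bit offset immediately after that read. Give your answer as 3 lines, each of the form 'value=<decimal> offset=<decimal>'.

Answer: value=15 offset=4
value=2987 offset=16
value=0 offset=17

Derivation:
Read 1: bits[0:4] width=4 -> value=15 (bin 1111); offset now 4 = byte 0 bit 4; 36 bits remain
Read 2: bits[4:16] width=12 -> value=2987 (bin 101110101011); offset now 16 = byte 2 bit 0; 24 bits remain
Read 3: bits[16:17] width=1 -> value=0 (bin 0); offset now 17 = byte 2 bit 1; 23 bits remain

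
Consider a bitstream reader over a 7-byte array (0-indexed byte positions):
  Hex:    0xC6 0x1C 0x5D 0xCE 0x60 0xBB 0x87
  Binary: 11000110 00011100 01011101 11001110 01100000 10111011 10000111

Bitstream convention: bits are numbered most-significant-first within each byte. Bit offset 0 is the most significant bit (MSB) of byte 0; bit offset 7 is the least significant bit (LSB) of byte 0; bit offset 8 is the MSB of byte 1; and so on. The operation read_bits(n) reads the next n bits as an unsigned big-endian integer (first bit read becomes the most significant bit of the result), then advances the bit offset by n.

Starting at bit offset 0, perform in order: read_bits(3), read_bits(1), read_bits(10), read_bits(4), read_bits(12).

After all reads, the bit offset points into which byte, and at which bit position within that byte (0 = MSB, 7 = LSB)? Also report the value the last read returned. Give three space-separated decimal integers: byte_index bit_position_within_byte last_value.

Answer: 3 6 1907

Derivation:
Read 1: bits[0:3] width=3 -> value=6 (bin 110); offset now 3 = byte 0 bit 3; 53 bits remain
Read 2: bits[3:4] width=1 -> value=0 (bin 0); offset now 4 = byte 0 bit 4; 52 bits remain
Read 3: bits[4:14] width=10 -> value=391 (bin 0110000111); offset now 14 = byte 1 bit 6; 42 bits remain
Read 4: bits[14:18] width=4 -> value=1 (bin 0001); offset now 18 = byte 2 bit 2; 38 bits remain
Read 5: bits[18:30] width=12 -> value=1907 (bin 011101110011); offset now 30 = byte 3 bit 6; 26 bits remain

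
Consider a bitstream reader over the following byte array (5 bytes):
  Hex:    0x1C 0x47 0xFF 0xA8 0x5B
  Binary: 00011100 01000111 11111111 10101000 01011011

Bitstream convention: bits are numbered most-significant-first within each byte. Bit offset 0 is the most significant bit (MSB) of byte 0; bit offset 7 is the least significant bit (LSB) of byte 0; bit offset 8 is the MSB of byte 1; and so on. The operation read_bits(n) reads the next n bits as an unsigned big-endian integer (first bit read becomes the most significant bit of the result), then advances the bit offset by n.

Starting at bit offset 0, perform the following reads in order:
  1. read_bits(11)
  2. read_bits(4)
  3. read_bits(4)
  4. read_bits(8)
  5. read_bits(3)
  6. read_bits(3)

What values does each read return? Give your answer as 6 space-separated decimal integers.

Answer: 226 3 15 253 2 0

Derivation:
Read 1: bits[0:11] width=11 -> value=226 (bin 00011100010); offset now 11 = byte 1 bit 3; 29 bits remain
Read 2: bits[11:15] width=4 -> value=3 (bin 0011); offset now 15 = byte 1 bit 7; 25 bits remain
Read 3: bits[15:19] width=4 -> value=15 (bin 1111); offset now 19 = byte 2 bit 3; 21 bits remain
Read 4: bits[19:27] width=8 -> value=253 (bin 11111101); offset now 27 = byte 3 bit 3; 13 bits remain
Read 5: bits[27:30] width=3 -> value=2 (bin 010); offset now 30 = byte 3 bit 6; 10 bits remain
Read 6: bits[30:33] width=3 -> value=0 (bin 000); offset now 33 = byte 4 bit 1; 7 bits remain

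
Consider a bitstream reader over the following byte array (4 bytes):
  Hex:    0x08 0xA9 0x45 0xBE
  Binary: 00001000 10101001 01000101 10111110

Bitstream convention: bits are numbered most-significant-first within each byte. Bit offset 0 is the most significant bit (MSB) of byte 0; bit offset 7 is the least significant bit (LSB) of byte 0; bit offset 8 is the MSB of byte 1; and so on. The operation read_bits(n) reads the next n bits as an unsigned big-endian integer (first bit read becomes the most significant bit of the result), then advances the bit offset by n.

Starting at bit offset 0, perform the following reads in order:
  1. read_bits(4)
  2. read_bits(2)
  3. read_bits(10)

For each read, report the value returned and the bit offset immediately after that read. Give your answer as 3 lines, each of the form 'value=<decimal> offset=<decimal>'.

Answer: value=0 offset=4
value=2 offset=6
value=169 offset=16

Derivation:
Read 1: bits[0:4] width=4 -> value=0 (bin 0000); offset now 4 = byte 0 bit 4; 28 bits remain
Read 2: bits[4:6] width=2 -> value=2 (bin 10); offset now 6 = byte 0 bit 6; 26 bits remain
Read 3: bits[6:16] width=10 -> value=169 (bin 0010101001); offset now 16 = byte 2 bit 0; 16 bits remain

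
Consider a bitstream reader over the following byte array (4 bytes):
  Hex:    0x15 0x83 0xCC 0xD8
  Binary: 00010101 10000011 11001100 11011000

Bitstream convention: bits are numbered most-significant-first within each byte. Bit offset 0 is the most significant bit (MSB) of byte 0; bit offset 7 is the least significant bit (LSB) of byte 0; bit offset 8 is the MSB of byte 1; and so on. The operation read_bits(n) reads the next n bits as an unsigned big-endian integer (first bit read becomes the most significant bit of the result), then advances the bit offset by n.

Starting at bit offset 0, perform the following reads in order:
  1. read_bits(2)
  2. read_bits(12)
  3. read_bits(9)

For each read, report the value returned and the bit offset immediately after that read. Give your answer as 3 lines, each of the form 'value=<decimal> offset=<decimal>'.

Read 1: bits[0:2] width=2 -> value=0 (bin 00); offset now 2 = byte 0 bit 2; 30 bits remain
Read 2: bits[2:14] width=12 -> value=1376 (bin 010101100000); offset now 14 = byte 1 bit 6; 18 bits remain
Read 3: bits[14:23] width=9 -> value=486 (bin 111100110); offset now 23 = byte 2 bit 7; 9 bits remain

Answer: value=0 offset=2
value=1376 offset=14
value=486 offset=23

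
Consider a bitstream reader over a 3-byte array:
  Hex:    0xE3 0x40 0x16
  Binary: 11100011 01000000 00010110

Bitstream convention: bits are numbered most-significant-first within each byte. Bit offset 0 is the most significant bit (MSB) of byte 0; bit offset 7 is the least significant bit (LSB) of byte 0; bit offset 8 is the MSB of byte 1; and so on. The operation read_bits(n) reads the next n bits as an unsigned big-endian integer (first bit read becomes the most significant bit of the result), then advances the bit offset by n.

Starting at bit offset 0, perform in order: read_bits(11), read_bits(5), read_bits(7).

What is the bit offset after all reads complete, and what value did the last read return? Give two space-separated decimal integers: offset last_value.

Read 1: bits[0:11] width=11 -> value=1818 (bin 11100011010); offset now 11 = byte 1 bit 3; 13 bits remain
Read 2: bits[11:16] width=5 -> value=0 (bin 00000); offset now 16 = byte 2 bit 0; 8 bits remain
Read 3: bits[16:23] width=7 -> value=11 (bin 0001011); offset now 23 = byte 2 bit 7; 1 bits remain

Answer: 23 11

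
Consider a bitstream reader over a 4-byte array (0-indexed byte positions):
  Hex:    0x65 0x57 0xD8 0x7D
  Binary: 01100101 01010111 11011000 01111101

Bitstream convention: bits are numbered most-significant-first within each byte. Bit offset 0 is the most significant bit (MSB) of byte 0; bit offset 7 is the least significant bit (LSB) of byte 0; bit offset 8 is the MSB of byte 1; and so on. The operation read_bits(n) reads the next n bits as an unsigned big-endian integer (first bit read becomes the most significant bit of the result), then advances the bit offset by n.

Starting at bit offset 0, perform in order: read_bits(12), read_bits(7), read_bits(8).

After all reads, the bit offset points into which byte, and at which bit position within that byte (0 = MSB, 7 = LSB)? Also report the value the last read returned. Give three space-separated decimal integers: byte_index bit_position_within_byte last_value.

Answer: 3 3 195

Derivation:
Read 1: bits[0:12] width=12 -> value=1621 (bin 011001010101); offset now 12 = byte 1 bit 4; 20 bits remain
Read 2: bits[12:19] width=7 -> value=62 (bin 0111110); offset now 19 = byte 2 bit 3; 13 bits remain
Read 3: bits[19:27] width=8 -> value=195 (bin 11000011); offset now 27 = byte 3 bit 3; 5 bits remain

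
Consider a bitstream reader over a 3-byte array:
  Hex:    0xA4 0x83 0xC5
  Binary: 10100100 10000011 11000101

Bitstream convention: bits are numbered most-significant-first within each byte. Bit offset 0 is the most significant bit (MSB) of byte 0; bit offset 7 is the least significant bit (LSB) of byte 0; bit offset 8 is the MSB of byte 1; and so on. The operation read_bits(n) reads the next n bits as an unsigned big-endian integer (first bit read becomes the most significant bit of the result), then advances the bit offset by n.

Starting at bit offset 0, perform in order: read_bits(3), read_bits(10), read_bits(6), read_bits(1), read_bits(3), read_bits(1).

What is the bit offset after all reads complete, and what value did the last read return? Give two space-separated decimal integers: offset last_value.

Read 1: bits[0:3] width=3 -> value=5 (bin 101); offset now 3 = byte 0 bit 3; 21 bits remain
Read 2: bits[3:13] width=10 -> value=144 (bin 0010010000); offset now 13 = byte 1 bit 5; 11 bits remain
Read 3: bits[13:19] width=6 -> value=30 (bin 011110); offset now 19 = byte 2 bit 3; 5 bits remain
Read 4: bits[19:20] width=1 -> value=0 (bin 0); offset now 20 = byte 2 bit 4; 4 bits remain
Read 5: bits[20:23] width=3 -> value=2 (bin 010); offset now 23 = byte 2 bit 7; 1 bits remain
Read 6: bits[23:24] width=1 -> value=1 (bin 1); offset now 24 = byte 3 bit 0; 0 bits remain

Answer: 24 1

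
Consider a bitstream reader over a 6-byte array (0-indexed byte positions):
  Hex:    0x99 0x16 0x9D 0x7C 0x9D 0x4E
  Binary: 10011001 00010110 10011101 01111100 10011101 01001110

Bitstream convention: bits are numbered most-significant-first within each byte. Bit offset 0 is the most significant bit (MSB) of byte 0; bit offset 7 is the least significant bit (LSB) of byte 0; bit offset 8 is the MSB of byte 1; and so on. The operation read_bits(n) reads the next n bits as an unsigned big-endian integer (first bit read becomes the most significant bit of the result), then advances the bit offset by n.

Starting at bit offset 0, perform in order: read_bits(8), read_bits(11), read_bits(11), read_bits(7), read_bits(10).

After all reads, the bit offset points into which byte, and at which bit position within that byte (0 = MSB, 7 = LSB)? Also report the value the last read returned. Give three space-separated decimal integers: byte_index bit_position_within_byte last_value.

Read 1: bits[0:8] width=8 -> value=153 (bin 10011001); offset now 8 = byte 1 bit 0; 40 bits remain
Read 2: bits[8:19] width=11 -> value=180 (bin 00010110100); offset now 19 = byte 2 bit 3; 29 bits remain
Read 3: bits[19:30] width=11 -> value=1887 (bin 11101011111); offset now 30 = byte 3 bit 6; 18 bits remain
Read 4: bits[30:37] width=7 -> value=19 (bin 0010011); offset now 37 = byte 4 bit 5; 11 bits remain
Read 5: bits[37:47] width=10 -> value=679 (bin 1010100111); offset now 47 = byte 5 bit 7; 1 bits remain

Answer: 5 7 679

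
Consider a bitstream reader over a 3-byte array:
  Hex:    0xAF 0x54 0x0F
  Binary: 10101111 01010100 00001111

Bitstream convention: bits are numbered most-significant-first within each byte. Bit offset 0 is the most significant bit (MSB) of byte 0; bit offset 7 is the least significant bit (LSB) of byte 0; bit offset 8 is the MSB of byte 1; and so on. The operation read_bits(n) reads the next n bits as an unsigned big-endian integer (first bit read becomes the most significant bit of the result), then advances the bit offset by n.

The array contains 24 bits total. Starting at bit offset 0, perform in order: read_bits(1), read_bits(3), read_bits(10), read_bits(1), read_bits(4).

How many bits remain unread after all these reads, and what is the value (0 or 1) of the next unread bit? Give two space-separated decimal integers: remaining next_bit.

Read 1: bits[0:1] width=1 -> value=1 (bin 1); offset now 1 = byte 0 bit 1; 23 bits remain
Read 2: bits[1:4] width=3 -> value=2 (bin 010); offset now 4 = byte 0 bit 4; 20 bits remain
Read 3: bits[4:14] width=10 -> value=981 (bin 1111010101); offset now 14 = byte 1 bit 6; 10 bits remain
Read 4: bits[14:15] width=1 -> value=0 (bin 0); offset now 15 = byte 1 bit 7; 9 bits remain
Read 5: bits[15:19] width=4 -> value=0 (bin 0000); offset now 19 = byte 2 bit 3; 5 bits remain

Answer: 5 0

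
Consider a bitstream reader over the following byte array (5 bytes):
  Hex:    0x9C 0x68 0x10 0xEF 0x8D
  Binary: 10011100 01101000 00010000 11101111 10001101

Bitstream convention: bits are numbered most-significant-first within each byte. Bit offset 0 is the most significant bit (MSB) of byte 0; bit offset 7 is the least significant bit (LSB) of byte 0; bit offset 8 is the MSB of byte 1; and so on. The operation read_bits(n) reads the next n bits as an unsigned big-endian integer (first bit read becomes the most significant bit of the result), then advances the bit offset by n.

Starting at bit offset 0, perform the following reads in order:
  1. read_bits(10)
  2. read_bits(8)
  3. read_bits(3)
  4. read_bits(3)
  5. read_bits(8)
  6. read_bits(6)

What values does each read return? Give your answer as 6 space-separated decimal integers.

Answer: 625 160 2 0 239 35

Derivation:
Read 1: bits[0:10] width=10 -> value=625 (bin 1001110001); offset now 10 = byte 1 bit 2; 30 bits remain
Read 2: bits[10:18] width=8 -> value=160 (bin 10100000); offset now 18 = byte 2 bit 2; 22 bits remain
Read 3: bits[18:21] width=3 -> value=2 (bin 010); offset now 21 = byte 2 bit 5; 19 bits remain
Read 4: bits[21:24] width=3 -> value=0 (bin 000); offset now 24 = byte 3 bit 0; 16 bits remain
Read 5: bits[24:32] width=8 -> value=239 (bin 11101111); offset now 32 = byte 4 bit 0; 8 bits remain
Read 6: bits[32:38] width=6 -> value=35 (bin 100011); offset now 38 = byte 4 bit 6; 2 bits remain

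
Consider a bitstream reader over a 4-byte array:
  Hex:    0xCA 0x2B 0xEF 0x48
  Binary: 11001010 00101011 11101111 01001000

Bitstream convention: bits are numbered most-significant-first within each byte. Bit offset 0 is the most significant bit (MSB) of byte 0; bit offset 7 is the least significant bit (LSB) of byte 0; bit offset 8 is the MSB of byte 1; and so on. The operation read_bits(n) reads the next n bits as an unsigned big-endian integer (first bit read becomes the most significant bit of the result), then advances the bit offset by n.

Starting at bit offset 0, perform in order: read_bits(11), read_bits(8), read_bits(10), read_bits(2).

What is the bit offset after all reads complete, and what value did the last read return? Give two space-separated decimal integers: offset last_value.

Read 1: bits[0:11] width=11 -> value=1617 (bin 11001010001); offset now 11 = byte 1 bit 3; 21 bits remain
Read 2: bits[11:19] width=8 -> value=95 (bin 01011111); offset now 19 = byte 2 bit 3; 13 bits remain
Read 3: bits[19:29] width=10 -> value=489 (bin 0111101001); offset now 29 = byte 3 bit 5; 3 bits remain
Read 4: bits[29:31] width=2 -> value=0 (bin 00); offset now 31 = byte 3 bit 7; 1 bits remain

Answer: 31 0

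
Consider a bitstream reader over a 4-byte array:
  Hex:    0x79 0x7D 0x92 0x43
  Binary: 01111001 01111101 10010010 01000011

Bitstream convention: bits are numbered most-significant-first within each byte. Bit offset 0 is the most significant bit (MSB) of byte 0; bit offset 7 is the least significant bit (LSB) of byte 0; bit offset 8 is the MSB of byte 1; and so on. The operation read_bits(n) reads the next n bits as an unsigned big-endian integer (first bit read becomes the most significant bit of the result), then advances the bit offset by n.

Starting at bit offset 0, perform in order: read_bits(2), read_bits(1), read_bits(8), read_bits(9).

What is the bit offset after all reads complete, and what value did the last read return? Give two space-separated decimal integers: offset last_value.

Read 1: bits[0:2] width=2 -> value=1 (bin 01); offset now 2 = byte 0 bit 2; 30 bits remain
Read 2: bits[2:3] width=1 -> value=1 (bin 1); offset now 3 = byte 0 bit 3; 29 bits remain
Read 3: bits[3:11] width=8 -> value=203 (bin 11001011); offset now 11 = byte 1 bit 3; 21 bits remain
Read 4: bits[11:20] width=9 -> value=473 (bin 111011001); offset now 20 = byte 2 bit 4; 12 bits remain

Answer: 20 473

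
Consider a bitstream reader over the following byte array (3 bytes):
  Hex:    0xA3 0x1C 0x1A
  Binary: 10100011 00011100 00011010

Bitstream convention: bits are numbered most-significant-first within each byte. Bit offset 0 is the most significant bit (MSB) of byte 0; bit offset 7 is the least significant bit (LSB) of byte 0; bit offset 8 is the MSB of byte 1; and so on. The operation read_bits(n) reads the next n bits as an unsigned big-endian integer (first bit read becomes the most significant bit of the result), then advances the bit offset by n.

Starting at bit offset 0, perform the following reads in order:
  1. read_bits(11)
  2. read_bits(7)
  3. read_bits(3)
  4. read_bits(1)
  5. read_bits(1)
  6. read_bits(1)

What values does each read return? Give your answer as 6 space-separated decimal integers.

Read 1: bits[0:11] width=11 -> value=1304 (bin 10100011000); offset now 11 = byte 1 bit 3; 13 bits remain
Read 2: bits[11:18] width=7 -> value=112 (bin 1110000); offset now 18 = byte 2 bit 2; 6 bits remain
Read 3: bits[18:21] width=3 -> value=3 (bin 011); offset now 21 = byte 2 bit 5; 3 bits remain
Read 4: bits[21:22] width=1 -> value=0 (bin 0); offset now 22 = byte 2 bit 6; 2 bits remain
Read 5: bits[22:23] width=1 -> value=1 (bin 1); offset now 23 = byte 2 bit 7; 1 bits remain
Read 6: bits[23:24] width=1 -> value=0 (bin 0); offset now 24 = byte 3 bit 0; 0 bits remain

Answer: 1304 112 3 0 1 0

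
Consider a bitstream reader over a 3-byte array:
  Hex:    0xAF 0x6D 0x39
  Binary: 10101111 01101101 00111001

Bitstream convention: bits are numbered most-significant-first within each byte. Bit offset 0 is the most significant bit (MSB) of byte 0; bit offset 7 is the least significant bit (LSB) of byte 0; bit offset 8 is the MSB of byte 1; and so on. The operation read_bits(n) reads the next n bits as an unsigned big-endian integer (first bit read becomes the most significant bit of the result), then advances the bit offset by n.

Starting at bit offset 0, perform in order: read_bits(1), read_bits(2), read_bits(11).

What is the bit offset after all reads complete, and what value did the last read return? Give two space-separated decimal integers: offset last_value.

Answer: 14 987

Derivation:
Read 1: bits[0:1] width=1 -> value=1 (bin 1); offset now 1 = byte 0 bit 1; 23 bits remain
Read 2: bits[1:3] width=2 -> value=1 (bin 01); offset now 3 = byte 0 bit 3; 21 bits remain
Read 3: bits[3:14] width=11 -> value=987 (bin 01111011011); offset now 14 = byte 1 bit 6; 10 bits remain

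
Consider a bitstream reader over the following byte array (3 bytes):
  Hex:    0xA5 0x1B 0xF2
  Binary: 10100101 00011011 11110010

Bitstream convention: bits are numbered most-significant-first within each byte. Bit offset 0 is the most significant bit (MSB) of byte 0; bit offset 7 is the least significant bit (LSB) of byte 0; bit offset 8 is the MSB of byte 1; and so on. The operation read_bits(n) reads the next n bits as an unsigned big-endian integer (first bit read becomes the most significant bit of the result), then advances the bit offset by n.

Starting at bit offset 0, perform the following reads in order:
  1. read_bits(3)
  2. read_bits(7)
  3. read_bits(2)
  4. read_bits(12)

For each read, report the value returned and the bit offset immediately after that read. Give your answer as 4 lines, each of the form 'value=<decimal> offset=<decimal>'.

Read 1: bits[0:3] width=3 -> value=5 (bin 101); offset now 3 = byte 0 bit 3; 21 bits remain
Read 2: bits[3:10] width=7 -> value=20 (bin 0010100); offset now 10 = byte 1 bit 2; 14 bits remain
Read 3: bits[10:12] width=2 -> value=1 (bin 01); offset now 12 = byte 1 bit 4; 12 bits remain
Read 4: bits[12:24] width=12 -> value=3058 (bin 101111110010); offset now 24 = byte 3 bit 0; 0 bits remain

Answer: value=5 offset=3
value=20 offset=10
value=1 offset=12
value=3058 offset=24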